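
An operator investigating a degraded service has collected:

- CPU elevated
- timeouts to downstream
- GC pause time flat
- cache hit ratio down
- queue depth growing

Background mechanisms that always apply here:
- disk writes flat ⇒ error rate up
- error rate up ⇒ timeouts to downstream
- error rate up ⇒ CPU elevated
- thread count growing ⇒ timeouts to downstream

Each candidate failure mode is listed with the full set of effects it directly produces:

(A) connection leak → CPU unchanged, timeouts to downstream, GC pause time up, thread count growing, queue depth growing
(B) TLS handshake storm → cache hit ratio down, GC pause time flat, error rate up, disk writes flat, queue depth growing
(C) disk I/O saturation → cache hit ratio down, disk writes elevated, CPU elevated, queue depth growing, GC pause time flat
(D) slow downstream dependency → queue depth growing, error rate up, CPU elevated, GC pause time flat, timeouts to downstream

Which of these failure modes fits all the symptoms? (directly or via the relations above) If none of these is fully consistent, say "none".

For each candidate, compare predicted effects to what was observed:
(A) connection leak — fails on CPU elevated, GC pause time flat, cache hit ratio down (predicts CPU unchanged, not CPU elevated; predicts GC pause time up, not GC pause time flat)
(B) TLS handshake storm — accounts for every observation (CPU elevated through error rate up → CPU elevated)
(C) disk I/O saturation — CPU elevated yes; timeouts to downstream NO; GC pause time flat yes; cache hit ratio down yes; queue depth growing yes
(D) slow downstream dependency — does not account for cache hit ratio down
(B) is the only candidate with no mismatches.

B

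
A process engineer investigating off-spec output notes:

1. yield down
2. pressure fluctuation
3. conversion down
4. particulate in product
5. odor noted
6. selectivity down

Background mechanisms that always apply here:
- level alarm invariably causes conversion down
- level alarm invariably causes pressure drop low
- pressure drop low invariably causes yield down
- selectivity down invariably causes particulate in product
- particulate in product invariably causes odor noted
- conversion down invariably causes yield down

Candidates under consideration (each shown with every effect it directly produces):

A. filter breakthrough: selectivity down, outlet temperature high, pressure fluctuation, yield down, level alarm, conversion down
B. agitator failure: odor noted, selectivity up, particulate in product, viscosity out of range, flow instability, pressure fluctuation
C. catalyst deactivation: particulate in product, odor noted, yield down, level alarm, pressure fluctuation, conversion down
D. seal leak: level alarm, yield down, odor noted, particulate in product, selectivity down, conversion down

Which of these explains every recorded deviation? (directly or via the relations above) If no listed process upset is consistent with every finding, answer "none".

Checking each candidate against the observations:
(A) filter breakthrough — yield down ✓; pressure fluctuation ✓; conversion down ✓; particulate in product ✓ (through selectivity down → particulate in product); odor noted ✓ (through selectivity down → particulate in product → odor noted); selectivity down ✓
(B) agitator failure — fails on yield down, conversion down, selectivity down (predicts selectivity up, not selectivity down)
(C) catalyst deactivation — does not account for selectivity down
(D) seal leak — yield down ✓; pressure fluctuation ✗; conversion down ✓; particulate in product ✓; odor noted ✓; selectivity down ✓
(A) alone accounts for all the evidence.

A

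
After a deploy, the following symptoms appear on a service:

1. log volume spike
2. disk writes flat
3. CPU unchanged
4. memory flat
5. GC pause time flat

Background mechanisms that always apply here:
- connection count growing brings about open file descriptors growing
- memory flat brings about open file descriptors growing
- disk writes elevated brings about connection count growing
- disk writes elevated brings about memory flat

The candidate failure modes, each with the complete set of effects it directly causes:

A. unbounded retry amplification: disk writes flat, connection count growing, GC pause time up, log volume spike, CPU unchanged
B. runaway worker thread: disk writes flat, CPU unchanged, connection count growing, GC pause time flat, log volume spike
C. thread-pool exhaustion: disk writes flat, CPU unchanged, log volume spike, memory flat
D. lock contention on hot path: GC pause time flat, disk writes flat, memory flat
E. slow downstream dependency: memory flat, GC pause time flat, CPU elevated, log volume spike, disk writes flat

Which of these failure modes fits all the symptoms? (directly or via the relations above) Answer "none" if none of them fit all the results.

Testing each hypothesis:
(A) unbounded retry amplification — log volume spike +; disk writes flat +; CPU unchanged +; memory flat -; GC pause time flat -
(B) runaway worker thread — log volume spike +; disk writes flat +; CPU unchanged +; memory flat -; GC pause time flat +
(C) thread-pool exhaustion — does not account for GC pause time flat
(D) lock contention on hot path — log volume spike -; disk writes flat +; CPU unchanged -; memory flat +; GC pause time flat +
(E) slow downstream dependency — fails on CPU unchanged (predicts CPU elevated, not CPU unchanged)
No candidate is consistent with all observations.

none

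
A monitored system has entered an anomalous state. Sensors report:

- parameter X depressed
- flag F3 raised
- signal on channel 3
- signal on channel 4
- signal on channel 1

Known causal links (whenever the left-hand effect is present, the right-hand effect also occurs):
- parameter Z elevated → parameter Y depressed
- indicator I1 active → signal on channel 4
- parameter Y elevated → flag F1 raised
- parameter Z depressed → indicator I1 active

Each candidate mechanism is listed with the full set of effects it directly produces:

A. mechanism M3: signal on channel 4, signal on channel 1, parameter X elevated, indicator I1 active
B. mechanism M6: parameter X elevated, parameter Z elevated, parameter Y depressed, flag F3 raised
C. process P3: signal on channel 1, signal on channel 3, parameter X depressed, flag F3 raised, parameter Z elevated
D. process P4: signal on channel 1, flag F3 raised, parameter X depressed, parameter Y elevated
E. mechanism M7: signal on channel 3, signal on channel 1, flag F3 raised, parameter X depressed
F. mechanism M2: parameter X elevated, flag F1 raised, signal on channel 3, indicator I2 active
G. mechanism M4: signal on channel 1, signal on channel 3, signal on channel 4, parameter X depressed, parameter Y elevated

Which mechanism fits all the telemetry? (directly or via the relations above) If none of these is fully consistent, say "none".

none

Per-candidate check:
(A) mechanism M3 — parameter X depressed NO; flag F3 raised NO; signal on channel 3 NO; signal on channel 4 yes; signal on channel 1 yes
(B) mechanism M6 — fails on parameter X depressed, signal on channel 3, signal on channel 4, signal on channel 1 (predicts parameter X elevated, not parameter X depressed)
(C) process P3 — does not account for signal on channel 4
(D) process P4 — does not account for signal on channel 3, signal on channel 4
(E) mechanism M7 — parameter X depressed yes; flag F3 raised yes; signal on channel 3 yes; signal on channel 4 NO; signal on channel 1 yes
(F) mechanism M2 — fails on parameter X depressed, flag F3 raised, signal on channel 4, signal on channel 1 (predicts parameter X elevated, not parameter X depressed)
(G) mechanism M4 — parameter X depressed yes; flag F3 raised NO; signal on channel 3 yes; signal on channel 4 yes; signal on channel 1 yes
None of the listed candidates fits everything.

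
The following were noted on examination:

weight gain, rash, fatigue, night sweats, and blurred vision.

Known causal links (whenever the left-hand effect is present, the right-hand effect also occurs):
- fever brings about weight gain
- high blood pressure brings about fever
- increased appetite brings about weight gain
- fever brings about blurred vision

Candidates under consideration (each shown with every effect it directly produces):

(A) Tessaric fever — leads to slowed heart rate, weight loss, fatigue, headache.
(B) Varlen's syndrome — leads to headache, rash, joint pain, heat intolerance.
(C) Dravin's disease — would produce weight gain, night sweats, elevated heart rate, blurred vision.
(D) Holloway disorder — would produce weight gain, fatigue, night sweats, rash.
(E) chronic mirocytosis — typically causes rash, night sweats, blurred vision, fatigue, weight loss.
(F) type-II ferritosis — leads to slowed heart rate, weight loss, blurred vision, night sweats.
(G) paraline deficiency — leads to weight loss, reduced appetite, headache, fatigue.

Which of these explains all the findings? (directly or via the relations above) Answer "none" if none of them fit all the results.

For each candidate, compare predicted effects to what was observed:
(A) Tessaric fever — weight gain -; rash -; fatigue +; night sweats -; blurred vision -
(B) Varlen's syndrome — does not account for weight gain, fatigue, night sweats, blurred vision
(C) Dravin's disease — does not account for rash, fatigue
(D) Holloway disorder — weight gain +; rash +; fatigue +; night sweats +; blurred vision -
(E) chronic mirocytosis — fails on weight gain (predicts weight loss, not weight gain)
(F) type-II ferritosis — fails on weight gain, rash, fatigue (predicts weight loss, not weight gain)
(G) paraline deficiency — weight gain -; rash -; fatigue +; night sweats -; blurred vision -
None of the listed candidates fits everything.

none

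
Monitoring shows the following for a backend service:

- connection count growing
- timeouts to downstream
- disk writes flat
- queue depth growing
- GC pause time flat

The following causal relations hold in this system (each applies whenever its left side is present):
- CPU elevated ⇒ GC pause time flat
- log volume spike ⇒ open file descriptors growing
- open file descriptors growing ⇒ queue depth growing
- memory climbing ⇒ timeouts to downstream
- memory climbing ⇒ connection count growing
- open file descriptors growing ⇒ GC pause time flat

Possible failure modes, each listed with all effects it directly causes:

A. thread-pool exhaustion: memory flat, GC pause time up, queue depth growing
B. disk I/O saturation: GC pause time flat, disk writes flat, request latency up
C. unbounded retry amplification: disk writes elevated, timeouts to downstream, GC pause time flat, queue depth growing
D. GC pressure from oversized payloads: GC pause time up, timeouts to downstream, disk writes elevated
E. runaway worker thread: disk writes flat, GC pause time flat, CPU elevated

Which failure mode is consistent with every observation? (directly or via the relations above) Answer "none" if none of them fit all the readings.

For each candidate, compare predicted effects to what was observed:
(A) thread-pool exhaustion — fails on connection count growing, timeouts to downstream, disk writes flat, GC pause time flat (predicts GC pause time up, not GC pause time flat)
(B) disk I/O saturation — connection count growing ✗; timeouts to downstream ✗; disk writes flat ✓; queue depth growing ✗; GC pause time flat ✓
(C) unbounded retry amplification — fails on connection count growing, disk writes flat (predicts disk writes elevated, not disk writes flat)
(D) GC pressure from oversized payloads — fails on connection count growing, disk writes flat, queue depth growing, GC pause time flat (predicts disk writes elevated, not disk writes flat; predicts GC pause time up, not GC pause time flat)
(E) runaway worker thread — connection count growing ✗; timeouts to downstream ✗; disk writes flat ✓; queue depth growing ✗; GC pause time flat ✓
No candidate is consistent with all observations.

none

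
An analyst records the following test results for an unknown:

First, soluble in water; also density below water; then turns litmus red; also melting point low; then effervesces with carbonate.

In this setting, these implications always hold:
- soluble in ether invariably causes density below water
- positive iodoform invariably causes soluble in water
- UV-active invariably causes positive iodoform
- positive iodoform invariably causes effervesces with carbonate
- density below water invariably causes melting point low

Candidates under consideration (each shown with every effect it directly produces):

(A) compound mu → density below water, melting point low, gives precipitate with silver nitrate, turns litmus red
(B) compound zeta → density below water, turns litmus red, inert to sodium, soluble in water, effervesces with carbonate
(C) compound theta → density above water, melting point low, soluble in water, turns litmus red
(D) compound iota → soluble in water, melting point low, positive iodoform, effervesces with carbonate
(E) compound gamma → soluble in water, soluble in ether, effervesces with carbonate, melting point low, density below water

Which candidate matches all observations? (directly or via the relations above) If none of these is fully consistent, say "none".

B

Testing each hypothesis:
(A) compound mu — does not account for soluble in water, effervesces with carbonate
(B) compound zeta — accounts for every observation (melting point low through density below water → melting point low)
(C) compound theta — fails on density below water, effervesces with carbonate (predicts density above water, not density below water)
(D) compound iota — soluble in water ✓; density below water ✗; turns litmus red ✗; melting point low ✓; effervesces with carbonate ✓
(E) compound gamma — does not account for turns litmus red
(B) alone accounts for all the evidence.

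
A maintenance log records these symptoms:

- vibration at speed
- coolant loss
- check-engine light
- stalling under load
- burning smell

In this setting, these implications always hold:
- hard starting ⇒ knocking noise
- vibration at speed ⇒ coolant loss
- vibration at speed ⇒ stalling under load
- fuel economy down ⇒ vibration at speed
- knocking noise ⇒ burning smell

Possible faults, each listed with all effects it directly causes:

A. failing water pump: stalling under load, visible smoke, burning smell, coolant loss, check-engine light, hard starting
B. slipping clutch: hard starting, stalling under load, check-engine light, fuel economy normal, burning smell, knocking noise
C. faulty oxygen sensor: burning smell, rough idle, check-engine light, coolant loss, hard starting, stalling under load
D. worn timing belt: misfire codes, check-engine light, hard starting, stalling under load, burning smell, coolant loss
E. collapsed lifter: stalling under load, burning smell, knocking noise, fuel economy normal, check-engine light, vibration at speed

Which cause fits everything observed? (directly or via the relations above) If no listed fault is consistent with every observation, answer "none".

Testing each hypothesis:
(A) failing water pump — does not account for vibration at speed
(B) slipping clutch — vibration at speed NO; coolant loss NO; check-engine light yes; stalling under load yes; burning smell yes
(C) faulty oxygen sensor — does not account for vibration at speed
(D) worn timing belt — does not account for vibration at speed
(E) collapsed lifter — accounts for every observation (coolant loss via vibration at speed → coolant loss)
Only (E) is consistent with every observation.

E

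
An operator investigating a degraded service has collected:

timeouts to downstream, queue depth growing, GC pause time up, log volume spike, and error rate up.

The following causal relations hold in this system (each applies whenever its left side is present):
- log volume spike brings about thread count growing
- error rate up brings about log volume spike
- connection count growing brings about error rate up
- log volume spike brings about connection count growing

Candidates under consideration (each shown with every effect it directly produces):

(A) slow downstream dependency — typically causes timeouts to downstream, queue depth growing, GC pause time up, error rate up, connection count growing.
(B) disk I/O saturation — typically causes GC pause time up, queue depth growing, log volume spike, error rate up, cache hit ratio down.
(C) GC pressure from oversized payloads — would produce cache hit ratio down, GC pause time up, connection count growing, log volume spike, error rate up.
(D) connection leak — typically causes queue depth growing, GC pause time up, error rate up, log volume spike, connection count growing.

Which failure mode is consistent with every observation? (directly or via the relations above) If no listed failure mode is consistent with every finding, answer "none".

A

Per-candidate check:
(A) slow downstream dependency — accounts for every observation (log volume spike via error rate up → log volume spike)
(B) disk I/O saturation — timeouts to downstream -; queue depth growing +; GC pause time up +; log volume spike +; error rate up +
(C) GC pressure from oversized payloads — does not account for timeouts to downstream, queue depth growing
(D) connection leak — does not account for timeouts to downstream
(A) alone accounts for all the evidence.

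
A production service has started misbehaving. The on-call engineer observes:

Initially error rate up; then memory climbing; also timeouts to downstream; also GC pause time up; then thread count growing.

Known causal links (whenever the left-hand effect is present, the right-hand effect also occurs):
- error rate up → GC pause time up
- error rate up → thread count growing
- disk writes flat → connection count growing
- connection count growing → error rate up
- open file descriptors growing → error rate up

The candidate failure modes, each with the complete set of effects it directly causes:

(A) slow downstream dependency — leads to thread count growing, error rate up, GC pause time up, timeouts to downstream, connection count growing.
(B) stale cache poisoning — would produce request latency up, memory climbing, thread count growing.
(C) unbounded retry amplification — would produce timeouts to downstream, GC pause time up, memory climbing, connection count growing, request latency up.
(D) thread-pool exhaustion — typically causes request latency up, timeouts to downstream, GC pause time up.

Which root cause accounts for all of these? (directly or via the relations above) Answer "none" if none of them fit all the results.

C

For each candidate, compare predicted effects to what was observed:
(A) slow downstream dependency — does not account for memory climbing
(B) stale cache poisoning — error rate up NO; memory climbing yes; timeouts to downstream NO; GC pause time up NO; thread count growing yes
(C) unbounded retry amplification — error rate up yes (via connection count growing → error rate up); memory climbing yes; timeouts to downstream yes; GC pause time up yes; thread count growing yes (via connection count growing → error rate up → thread count growing)
(D) thread-pool exhaustion — does not account for error rate up, memory climbing, thread count growing
Only (C) is consistent with every observation.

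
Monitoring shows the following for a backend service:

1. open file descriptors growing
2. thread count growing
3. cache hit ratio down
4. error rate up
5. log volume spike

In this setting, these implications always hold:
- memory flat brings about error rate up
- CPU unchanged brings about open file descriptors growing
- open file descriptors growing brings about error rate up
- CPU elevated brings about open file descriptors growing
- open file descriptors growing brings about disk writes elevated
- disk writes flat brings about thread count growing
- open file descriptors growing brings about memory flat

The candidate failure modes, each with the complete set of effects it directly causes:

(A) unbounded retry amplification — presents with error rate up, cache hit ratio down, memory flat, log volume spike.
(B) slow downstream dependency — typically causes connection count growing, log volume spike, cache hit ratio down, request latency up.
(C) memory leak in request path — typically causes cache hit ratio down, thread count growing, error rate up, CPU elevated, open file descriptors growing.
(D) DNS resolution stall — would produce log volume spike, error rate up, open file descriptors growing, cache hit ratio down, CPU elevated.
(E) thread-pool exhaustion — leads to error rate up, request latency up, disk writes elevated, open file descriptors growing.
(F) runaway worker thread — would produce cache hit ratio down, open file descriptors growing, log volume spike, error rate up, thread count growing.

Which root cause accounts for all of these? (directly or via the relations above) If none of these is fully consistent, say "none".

Checking each candidate against the observations:
(A) unbounded retry amplification — does not account for open file descriptors growing, thread count growing
(B) slow downstream dependency — does not account for open file descriptors growing, thread count growing, error rate up
(C) memory leak in request path — open file descriptors growing ✓; thread count growing ✓; cache hit ratio down ✓; error rate up ✓; log volume spike ✗
(D) DNS resolution stall — does not account for thread count growing
(E) thread-pool exhaustion — open file descriptors growing ✓; thread count growing ✗; cache hit ratio down ✗; error rate up ✓; log volume spike ✗
(F) runaway worker thread — open file descriptors growing ✓; thread count growing ✓; cache hit ratio down ✓; error rate up ✓; log volume spike ✓
(F) is the only candidate with no mismatches.

F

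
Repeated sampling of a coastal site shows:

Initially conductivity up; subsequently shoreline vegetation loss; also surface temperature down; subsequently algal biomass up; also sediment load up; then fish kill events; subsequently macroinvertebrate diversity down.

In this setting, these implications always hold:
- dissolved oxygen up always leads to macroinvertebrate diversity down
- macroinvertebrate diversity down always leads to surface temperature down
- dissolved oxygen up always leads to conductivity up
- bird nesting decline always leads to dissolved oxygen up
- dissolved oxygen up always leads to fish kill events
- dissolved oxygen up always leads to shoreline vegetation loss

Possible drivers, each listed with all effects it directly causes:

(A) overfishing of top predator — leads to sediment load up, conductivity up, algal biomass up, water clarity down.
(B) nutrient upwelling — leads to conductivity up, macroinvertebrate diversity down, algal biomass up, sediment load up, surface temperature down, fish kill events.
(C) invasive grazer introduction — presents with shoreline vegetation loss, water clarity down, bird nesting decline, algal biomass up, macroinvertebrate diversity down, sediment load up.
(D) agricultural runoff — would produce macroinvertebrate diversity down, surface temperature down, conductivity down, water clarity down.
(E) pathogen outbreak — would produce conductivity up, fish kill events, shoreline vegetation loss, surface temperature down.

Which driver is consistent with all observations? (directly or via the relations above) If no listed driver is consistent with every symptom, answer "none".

C

For each candidate, compare predicted effects to what was observed:
(A) overfishing of top predator — conductivity up +; shoreline vegetation loss -; surface temperature down -; algal biomass up +; sediment load up +; fish kill events -; macroinvertebrate diversity down -
(B) nutrient upwelling — conductivity up +; shoreline vegetation loss -; surface temperature down +; algal biomass up +; sediment load up +; fish kill events +; macroinvertebrate diversity down +
(C) invasive grazer introduction — conductivity up + (by bird nesting decline → dissolved oxygen up → conductivity up); shoreline vegetation loss +; surface temperature down + (by macroinvertebrate diversity down → surface temperature down); algal biomass up +; sediment load up +; fish kill events + (by bird nesting decline → dissolved oxygen up → fish kill events); macroinvertebrate diversity down +
(D) agricultural runoff — fails on conductivity up, shoreline vegetation loss, algal biomass up, sediment load up, fish kill events (predicts conductivity down, not conductivity up)
(E) pathogen outbreak — does not account for algal biomass up, sediment load up, macroinvertebrate diversity down
(C) is the only candidate with no mismatches.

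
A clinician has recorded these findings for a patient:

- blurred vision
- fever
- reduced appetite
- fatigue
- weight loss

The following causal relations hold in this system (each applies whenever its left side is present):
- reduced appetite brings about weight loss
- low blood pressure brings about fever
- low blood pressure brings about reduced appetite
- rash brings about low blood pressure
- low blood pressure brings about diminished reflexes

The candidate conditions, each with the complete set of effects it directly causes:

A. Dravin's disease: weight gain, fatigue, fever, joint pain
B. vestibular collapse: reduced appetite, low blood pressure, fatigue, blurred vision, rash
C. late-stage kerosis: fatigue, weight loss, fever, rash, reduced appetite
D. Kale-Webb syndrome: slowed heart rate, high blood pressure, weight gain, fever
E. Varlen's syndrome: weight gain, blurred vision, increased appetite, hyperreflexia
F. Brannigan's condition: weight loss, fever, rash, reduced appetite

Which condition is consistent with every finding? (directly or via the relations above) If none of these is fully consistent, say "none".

B

Per-candidate check:
(A) Dravin's disease — fails on blurred vision, reduced appetite, weight loss (predicts weight gain, not weight loss)
(B) vestibular collapse — accounts for every observation (fever by low blood pressure → fever)
(C) late-stage kerosis — does not account for blurred vision
(D) Kale-Webb syndrome — blurred vision ✗; fever ✓; reduced appetite ✗; fatigue ✗; weight loss ✗
(E) Varlen's syndrome — fails on fever, reduced appetite, fatigue, weight loss (predicts increased appetite, not reduced appetite; predicts weight gain, not weight loss)
(F) Brannigan's condition — does not account for blurred vision, fatigue
(B) is the only candidate with no mismatches.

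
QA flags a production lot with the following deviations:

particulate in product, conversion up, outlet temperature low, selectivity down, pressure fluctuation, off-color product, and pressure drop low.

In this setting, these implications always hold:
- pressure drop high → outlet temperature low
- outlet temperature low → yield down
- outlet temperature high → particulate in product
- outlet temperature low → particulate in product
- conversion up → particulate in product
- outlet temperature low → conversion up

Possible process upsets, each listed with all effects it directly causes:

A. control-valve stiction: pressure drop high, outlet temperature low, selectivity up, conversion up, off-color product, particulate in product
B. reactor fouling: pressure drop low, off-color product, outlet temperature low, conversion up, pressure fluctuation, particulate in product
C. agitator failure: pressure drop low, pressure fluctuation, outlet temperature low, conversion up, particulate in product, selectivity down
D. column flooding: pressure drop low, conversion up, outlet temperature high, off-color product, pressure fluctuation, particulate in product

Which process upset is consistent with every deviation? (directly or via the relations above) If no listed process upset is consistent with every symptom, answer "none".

Testing each hypothesis:
(A) control-valve stiction — particulate in product +; conversion up +; outlet temperature low +; selectivity down -; pressure fluctuation -; off-color product +; pressure drop low -
(B) reactor fouling — particulate in product +; conversion up +; outlet temperature low +; selectivity down -; pressure fluctuation +; off-color product +; pressure drop low +
(C) agitator failure — particulate in product +; conversion up +; outlet temperature low +; selectivity down +; pressure fluctuation +; off-color product -; pressure drop low +
(D) column flooding — particulate in product +; conversion up +; outlet temperature low -; selectivity down -; pressure fluctuation +; off-color product +; pressure drop low +
No candidate is consistent with all observations.

none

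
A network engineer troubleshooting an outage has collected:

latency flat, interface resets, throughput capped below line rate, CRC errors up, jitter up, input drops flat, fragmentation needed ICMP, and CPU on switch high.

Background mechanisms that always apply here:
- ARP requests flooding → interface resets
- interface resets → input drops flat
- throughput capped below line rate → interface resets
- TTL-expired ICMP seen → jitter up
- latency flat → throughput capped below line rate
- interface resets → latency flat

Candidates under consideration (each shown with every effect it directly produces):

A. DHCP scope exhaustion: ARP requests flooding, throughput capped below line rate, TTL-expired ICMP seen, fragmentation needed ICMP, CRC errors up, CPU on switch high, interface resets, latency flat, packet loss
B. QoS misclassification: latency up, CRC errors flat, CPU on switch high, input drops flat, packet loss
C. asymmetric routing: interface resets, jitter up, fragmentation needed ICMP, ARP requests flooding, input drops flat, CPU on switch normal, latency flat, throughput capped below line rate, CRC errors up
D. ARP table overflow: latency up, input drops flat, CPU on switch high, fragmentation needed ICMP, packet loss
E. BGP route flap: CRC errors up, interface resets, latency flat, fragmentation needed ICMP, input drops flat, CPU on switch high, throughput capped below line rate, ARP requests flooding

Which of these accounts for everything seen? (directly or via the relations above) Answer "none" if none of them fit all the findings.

A

Per-candidate check:
(A) DHCP scope exhaustion — latency flat match; interface resets match; throughput capped below line rate match; CRC errors up match; jitter up match (by TTL-expired ICMP seen → jitter up); input drops flat match (by interface resets → input drops flat); fragmentation needed ICMP match; CPU on switch high match
(B) QoS misclassification — fails on latency flat, interface resets, throughput capped below line rate, CRC errors up, jitter up, fragmentation needed ICMP (predicts latency up, not latency flat; predicts CRC errors flat, not CRC errors up)
(C) asymmetric routing — latency flat match; interface resets match; throughput capped below line rate match; CRC errors up match; jitter up match; input drops flat match; fragmentation needed ICMP match; CPU on switch high miss
(D) ARP table overflow — latency flat miss; interface resets miss; throughput capped below line rate miss; CRC errors up miss; jitter up miss; input drops flat match; fragmentation needed ICMP match; CPU on switch high match
(E) BGP route flap — does not account for jitter up
Only (A) is consistent with every observation.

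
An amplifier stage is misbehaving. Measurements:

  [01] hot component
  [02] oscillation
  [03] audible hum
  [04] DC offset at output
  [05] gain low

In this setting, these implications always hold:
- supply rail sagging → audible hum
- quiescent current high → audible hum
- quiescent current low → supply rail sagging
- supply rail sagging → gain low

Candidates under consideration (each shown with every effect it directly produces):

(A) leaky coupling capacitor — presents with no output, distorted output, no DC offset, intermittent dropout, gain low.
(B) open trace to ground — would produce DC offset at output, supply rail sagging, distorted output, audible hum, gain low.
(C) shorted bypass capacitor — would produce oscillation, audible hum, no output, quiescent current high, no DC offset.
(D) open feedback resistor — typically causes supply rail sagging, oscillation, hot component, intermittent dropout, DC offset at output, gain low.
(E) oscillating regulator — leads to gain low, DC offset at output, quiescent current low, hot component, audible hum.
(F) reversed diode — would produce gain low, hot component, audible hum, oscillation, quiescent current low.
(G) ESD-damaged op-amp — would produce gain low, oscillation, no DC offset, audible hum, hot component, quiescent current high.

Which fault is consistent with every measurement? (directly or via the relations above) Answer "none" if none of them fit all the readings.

D

Per-candidate check:
(A) leaky coupling capacitor — fails on hot component, oscillation, audible hum, DC offset at output (predicts no DC offset, not DC offset at output)
(B) open trace to ground — hot component -; oscillation -; audible hum +; DC offset at output +; gain low +
(C) shorted bypass capacitor — fails on hot component, DC offset at output, gain low (predicts no DC offset, not DC offset at output)
(D) open feedback resistor — accounts for every observation (audible hum by supply rail sagging → audible hum)
(E) oscillating regulator — does not account for oscillation
(F) reversed diode — does not account for DC offset at output
(G) ESD-damaged op-amp — hot component +; oscillation +; audible hum +; DC offset at output -; gain low +
(D) alone accounts for all the evidence.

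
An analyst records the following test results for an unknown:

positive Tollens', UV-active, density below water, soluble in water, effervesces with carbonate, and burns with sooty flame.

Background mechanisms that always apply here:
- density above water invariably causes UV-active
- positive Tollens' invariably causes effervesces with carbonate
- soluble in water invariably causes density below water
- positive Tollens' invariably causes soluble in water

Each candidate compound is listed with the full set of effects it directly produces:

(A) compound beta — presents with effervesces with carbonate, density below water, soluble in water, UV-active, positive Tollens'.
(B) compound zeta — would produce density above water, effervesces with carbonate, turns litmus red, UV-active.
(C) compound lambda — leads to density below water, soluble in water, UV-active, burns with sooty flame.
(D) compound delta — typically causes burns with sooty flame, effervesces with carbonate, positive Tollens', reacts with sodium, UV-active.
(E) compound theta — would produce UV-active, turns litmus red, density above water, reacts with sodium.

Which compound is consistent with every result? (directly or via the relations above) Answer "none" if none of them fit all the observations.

D

For each candidate, compare predicted effects to what was observed:
(A) compound beta — positive Tollens' yes; UV-active yes; density below water yes; soluble in water yes; effervesces with carbonate yes; burns with sooty flame NO
(B) compound zeta — positive Tollens' NO; UV-active yes; density below water NO; soluble in water NO; effervesces with carbonate yes; burns with sooty flame NO
(C) compound lambda — does not account for positive Tollens', effervesces with carbonate
(D) compound delta — accounts for every observation (density below water through positive Tollens' → soluble in water → density below water)
(E) compound theta — fails on positive Tollens', density below water, soluble in water, effervesces with carbonate, burns with sooty flame (predicts density above water, not density below water)
Only (D) is consistent with every observation.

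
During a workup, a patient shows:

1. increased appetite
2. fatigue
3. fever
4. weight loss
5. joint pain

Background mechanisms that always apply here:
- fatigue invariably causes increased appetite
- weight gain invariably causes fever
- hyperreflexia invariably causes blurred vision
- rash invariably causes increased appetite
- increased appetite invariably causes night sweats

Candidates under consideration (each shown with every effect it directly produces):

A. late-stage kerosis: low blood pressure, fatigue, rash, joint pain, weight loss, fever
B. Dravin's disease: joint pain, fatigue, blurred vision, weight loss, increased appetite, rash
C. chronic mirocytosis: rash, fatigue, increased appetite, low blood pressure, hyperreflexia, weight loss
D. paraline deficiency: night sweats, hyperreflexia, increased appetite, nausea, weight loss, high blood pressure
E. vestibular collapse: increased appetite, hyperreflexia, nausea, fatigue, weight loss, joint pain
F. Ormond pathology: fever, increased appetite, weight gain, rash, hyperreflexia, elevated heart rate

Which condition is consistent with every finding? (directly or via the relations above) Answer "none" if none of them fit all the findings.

For each candidate, compare predicted effects to what was observed:
(A) late-stage kerosis — accounts for every observation (increased appetite via fatigue → increased appetite)
(B) Dravin's disease — increased appetite match; fatigue match; fever miss; weight loss match; joint pain match
(C) chronic mirocytosis — does not account for fever, joint pain
(D) paraline deficiency — does not account for fatigue, fever, joint pain
(E) vestibular collapse — does not account for fever
(F) Ormond pathology — fails on fatigue, weight loss, joint pain (predicts weight gain, not weight loss)
(A) alone accounts for all the evidence.

A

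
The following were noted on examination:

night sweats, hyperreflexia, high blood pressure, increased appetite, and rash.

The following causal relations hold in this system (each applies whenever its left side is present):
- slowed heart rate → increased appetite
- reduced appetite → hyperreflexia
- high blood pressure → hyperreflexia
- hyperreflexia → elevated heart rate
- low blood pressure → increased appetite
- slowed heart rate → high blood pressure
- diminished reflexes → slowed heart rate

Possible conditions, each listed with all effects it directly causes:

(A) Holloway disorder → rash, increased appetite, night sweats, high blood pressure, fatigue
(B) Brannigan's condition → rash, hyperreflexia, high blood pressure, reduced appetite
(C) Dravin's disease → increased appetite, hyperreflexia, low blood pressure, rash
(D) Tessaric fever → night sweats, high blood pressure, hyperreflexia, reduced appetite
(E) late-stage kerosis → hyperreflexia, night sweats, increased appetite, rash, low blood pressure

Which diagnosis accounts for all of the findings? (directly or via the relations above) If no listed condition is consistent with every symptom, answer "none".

Per-candidate check:
(A) Holloway disorder — night sweats +; hyperreflexia + (via high blood pressure → hyperreflexia); high blood pressure +; increased appetite +; rash +
(B) Brannigan's condition — fails on night sweats, increased appetite (predicts reduced appetite, not increased appetite)
(C) Dravin's disease — fails on night sweats, high blood pressure (predicts low blood pressure, not high blood pressure)
(D) Tessaric fever — fails on increased appetite, rash (predicts reduced appetite, not increased appetite)
(E) late-stage kerosis — fails on high blood pressure (predicts low blood pressure, not high blood pressure)
(A) alone accounts for all the evidence.

A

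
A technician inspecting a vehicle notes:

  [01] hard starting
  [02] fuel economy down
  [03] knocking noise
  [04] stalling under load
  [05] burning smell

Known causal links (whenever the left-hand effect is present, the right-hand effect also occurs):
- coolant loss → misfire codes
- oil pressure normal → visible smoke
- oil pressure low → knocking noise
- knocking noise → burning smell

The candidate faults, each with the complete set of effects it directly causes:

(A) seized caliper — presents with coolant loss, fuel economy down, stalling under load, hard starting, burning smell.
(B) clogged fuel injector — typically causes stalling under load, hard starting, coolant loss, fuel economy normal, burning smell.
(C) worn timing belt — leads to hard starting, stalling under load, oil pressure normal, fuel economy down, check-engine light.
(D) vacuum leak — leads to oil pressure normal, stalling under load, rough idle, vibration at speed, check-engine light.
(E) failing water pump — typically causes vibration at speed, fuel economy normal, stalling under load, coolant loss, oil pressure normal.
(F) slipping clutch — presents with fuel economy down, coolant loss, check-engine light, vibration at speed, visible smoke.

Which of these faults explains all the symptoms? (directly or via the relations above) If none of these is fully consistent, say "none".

none

Checking each candidate against the observations:
(A) seized caliper — hard starting yes; fuel economy down yes; knocking noise NO; stalling under load yes; burning smell yes
(B) clogged fuel injector — hard starting yes; fuel economy down NO; knocking noise NO; stalling under load yes; burning smell yes
(C) worn timing belt — does not account for knocking noise, burning smell
(D) vacuum leak — hard starting NO; fuel economy down NO; knocking noise NO; stalling under load yes; burning smell NO
(E) failing water pump — hard starting NO; fuel economy down NO; knocking noise NO; stalling under load yes; burning smell NO
(F) slipping clutch — hard starting NO; fuel economy down yes; knocking noise NO; stalling under load NO; burning smell NO
No candidate is consistent with all observations.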